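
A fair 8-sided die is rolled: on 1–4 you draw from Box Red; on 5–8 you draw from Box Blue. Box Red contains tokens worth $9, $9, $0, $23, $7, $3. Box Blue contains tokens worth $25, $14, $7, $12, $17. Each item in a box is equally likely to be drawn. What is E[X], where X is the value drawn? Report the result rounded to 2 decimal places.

E[X | Box Red] = (9 + 9 + 0 + 23 + 7 + 3)/6 = 17/2
E[X | Box Blue] = (25 + 14 + 7 + 12 + 17)/5 = 15
E[X] = (1/2)·17/2 + (1/2)·15 = 47/4 ≈ 11.75

$11.75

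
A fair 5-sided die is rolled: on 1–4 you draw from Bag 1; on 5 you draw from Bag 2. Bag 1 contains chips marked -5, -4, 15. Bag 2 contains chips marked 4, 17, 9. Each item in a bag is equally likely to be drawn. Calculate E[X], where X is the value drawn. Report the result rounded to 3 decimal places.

E[X | Bag 1] = (-5 − 4 + 15)/3 = 2
E[X | Bag 2] = (4 + 17 + 9)/3 = 10
E[X] = (4/5)·2 + (1/5)·10 = 18/5 ≈ 3.600

3.600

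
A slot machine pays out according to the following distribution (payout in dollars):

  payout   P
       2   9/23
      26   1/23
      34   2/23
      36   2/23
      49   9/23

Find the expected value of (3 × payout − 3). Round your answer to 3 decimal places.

E[3x-3] = (9/23)·3 + (1/23)·75 + (2/23)·99 + (2/23)·105 + (9/23)·144
     = 1806/23 ≈ 78.522

78.522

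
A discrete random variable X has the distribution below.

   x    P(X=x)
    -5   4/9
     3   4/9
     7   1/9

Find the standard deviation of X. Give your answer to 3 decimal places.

E[X] = -1/9, E[X²] = 185/9
Var(X) = E[X²] − (E[X])² = 185/9 − 1/81 = 1664/81
SD(X) = √(1664/81) ≈ 4.532

4.532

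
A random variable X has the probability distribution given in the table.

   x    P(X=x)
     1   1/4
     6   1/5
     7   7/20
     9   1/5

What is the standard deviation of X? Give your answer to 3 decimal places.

E[X] = 57/10, E[X²] = 204/5
Var(X) = E[X²] − (E[X])² = 204/5 − 3249/100 = 831/100
SD(X) = √(831/100) ≈ 2.883

2.883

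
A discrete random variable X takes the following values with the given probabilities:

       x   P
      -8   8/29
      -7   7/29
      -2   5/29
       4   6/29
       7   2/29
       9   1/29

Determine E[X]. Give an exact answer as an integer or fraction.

-76/29

E[X] = (8/29)·(-8) + (7/29)·(-7) + (5/29)·(-2) + (6/29)·4 + (2/29)·7 + (1/29)·9
     = -76/29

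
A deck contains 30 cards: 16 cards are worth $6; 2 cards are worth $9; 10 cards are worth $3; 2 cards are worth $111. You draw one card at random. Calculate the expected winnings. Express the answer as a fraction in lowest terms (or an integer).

61/5 dollars

E[payout] = (16/30)·6 + (2/30)·9 + (10/30)·3 + (2/30)·111 = 61/5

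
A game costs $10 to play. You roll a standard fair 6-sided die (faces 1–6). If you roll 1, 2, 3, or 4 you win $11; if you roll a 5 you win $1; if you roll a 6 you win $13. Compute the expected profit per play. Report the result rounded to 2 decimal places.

-$0.33

E[payout] = (1/6)·1 + (2/3)·11 + (1/6)·13 = 29/3
Expected profit = 29/3 − 10 = -1/3 ≈ -$0.33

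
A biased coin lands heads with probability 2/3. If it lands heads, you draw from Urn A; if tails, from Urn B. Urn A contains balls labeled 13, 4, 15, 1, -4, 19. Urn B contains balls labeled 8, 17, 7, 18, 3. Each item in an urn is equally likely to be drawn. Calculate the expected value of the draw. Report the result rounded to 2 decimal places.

8.87

E[X | Urn A] = (13 + 4 + 15 + 1 − 4 + 19)/6 = 8
E[X | Urn B] = (8 + 17 + 7 + 18 + 3)/5 = 53/5
E[X] = (2/3)·8 + (1/3)·53/5 = 133/15 ≈ 8.87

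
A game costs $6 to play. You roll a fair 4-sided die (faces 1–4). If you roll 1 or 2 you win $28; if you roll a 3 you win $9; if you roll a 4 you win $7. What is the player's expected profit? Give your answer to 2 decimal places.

E[payout] = (1/4)·7 + (1/4)·9 + (1/2)·28 = 18
Expected profit = 18 − 6 = 12 ≈ $12.00

$12.00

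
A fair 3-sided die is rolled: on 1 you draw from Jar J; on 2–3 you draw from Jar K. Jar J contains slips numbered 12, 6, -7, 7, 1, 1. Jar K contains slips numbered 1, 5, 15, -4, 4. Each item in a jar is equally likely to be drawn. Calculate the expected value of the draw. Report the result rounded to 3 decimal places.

3.911

E[X | Jar J] = (12 + 6 − 7 + 7 + 1 + 1)/6 = 10/3
E[X | Jar K] = (1 + 5 + 15 − 4 + 4)/5 = 21/5
E[X] = (1/3)·10/3 + (2/3)·21/5 = 176/45 ≈ 3.911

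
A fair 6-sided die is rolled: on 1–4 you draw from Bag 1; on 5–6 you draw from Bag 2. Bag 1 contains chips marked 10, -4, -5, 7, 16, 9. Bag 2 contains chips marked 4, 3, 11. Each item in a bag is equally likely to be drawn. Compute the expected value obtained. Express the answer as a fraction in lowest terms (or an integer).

E[X | Bag 1] = (10 − 4 − 5 + 7 + 16 + 9)/6 = 11/2
E[X | Bag 2] = (4 + 3 + 11)/3 = 6
E[X] = (2/3)·11/2 + (1/3)·6 = 17/3

17/3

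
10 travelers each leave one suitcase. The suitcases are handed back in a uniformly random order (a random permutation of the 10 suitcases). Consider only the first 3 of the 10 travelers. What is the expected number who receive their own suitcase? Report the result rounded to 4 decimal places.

0.3000

Let Xᵢ = 1 if person i gets their own suitcase. For each i, P(Xᵢ=1) = 1/10.
By linearity of expectation, E[X₁+…+X_3] = 3·(1/10) = 3/10.
≈ 0.3000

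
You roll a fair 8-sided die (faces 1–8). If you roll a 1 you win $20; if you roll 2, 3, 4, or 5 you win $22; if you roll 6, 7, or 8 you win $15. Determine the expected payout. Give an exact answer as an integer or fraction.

E[payout] = (3/8)·15 + (1/8)·20 + (1/2)·22 = 153/8

153/8 dollars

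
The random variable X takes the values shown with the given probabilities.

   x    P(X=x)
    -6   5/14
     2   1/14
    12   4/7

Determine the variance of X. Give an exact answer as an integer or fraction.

3520/49

E[X] = (5/14)·(-6) + (1/14)·2 + (4/7)·12 = 34/7
E[X²] = (5/14)·36 + (1/14)·4 + (4/7)·144 = 668/7
Var(X) = 668/7 − (34/7)² = 3520/49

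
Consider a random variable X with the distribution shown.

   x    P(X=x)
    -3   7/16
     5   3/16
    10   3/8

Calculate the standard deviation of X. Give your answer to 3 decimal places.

E[X] = 27/8, E[X²] = 369/8
Var(X) = E[X²] − (E[X])² = 369/8 − 729/64 = 2223/64
SD(X) = √(2223/64) ≈ 5.894

5.894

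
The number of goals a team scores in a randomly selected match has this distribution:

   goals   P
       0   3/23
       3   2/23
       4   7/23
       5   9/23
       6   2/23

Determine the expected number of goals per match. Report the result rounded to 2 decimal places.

3.96

E[X] = (3/23)·0 + (2/23)·3 + (7/23)·4 + (9/23)·5 + (2/23)·6
     = 91/23 ≈ 3.96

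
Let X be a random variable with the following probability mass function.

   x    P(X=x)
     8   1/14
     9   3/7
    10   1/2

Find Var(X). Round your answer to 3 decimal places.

0.388

E[X] = (1/14)·8 + (3/7)·9 + (1/2)·10 = 66/7
E[X²] = (1/14)·64 + (3/7)·81 + (1/2)·100 = 625/7
Var(X) = 625/7 − (66/7)² = 19/49 ≈ 0.388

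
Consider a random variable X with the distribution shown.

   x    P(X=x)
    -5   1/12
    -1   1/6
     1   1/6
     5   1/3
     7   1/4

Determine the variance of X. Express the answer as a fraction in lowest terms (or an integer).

E[X] = (1/12)·(-5) + (1/6)·(-1) + (1/6)·1 + (1/3)·5 + (1/4)·7 = 3
E[X²] = (1/12)·25 + (1/6)·1 + (1/6)·1 + (1/3)·25 + (1/4)·49 = 23
Var(X) = 23 − (3)² = 14

14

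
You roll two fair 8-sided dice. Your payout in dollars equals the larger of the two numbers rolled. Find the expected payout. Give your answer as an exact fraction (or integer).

93/16 dollars

Distribution of the larger of the two numbers rolled: 1 w.p. 1/64, 2 w.p. 3/64, 3 w.p. 5/64, 4 w.p. 7/64, 5 w.p. 9/64, 6 w.p. 11/64, …
E[payout] = (1/64)·1 + (3/64)·2 + (5/64)·3 + (7/64)·4 + (9/64)·5 + (11/64)·6 + (13/64)·7 + (15/64)·8 = 93/16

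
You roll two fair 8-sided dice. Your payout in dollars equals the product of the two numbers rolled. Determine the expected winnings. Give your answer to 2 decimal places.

Distribution of the product of the two numbers rolled: 1 w.p. 1/64, 2 w.p. 1/32, 3 w.p. 1/32, 4 w.p. 3/64, 5 w.p. 1/32, 6 w.p. 1/16, …
E[payout] = (1/64)·1 + (1/32)·2 + (1/32)·3 + (3/64)·4 + (1/32)·5 + (1/16)·6 + (1/32)·7 + (1/16)·8 + (1/64)·9 + (1/32)·10 + (1/16)·12 + (1/32)·14 + (1/32)·15 + (3/64)·16 + (1/32)·18 + (1/32)·20 + (1/32)·21 + (1/16)·24 + (1/64)·25 + (1/32)·28 + (1/32)·30 + (1/32)·32 + (1/32)·35 + (1/64)·36 + (1/32)·40 + (1/32)·42 + (1/32)·48 + (1/64)·49 + (1/32)·56 + (1/64)·64 = 81/4
≈ $20.25

$20.25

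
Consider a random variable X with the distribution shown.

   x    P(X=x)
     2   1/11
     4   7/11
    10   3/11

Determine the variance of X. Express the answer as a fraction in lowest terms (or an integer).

976/121

E[X] = (1/11)·2 + (7/11)·4 + (3/11)·10 = 60/11
E[X²] = (1/11)·4 + (7/11)·16 + (3/11)·100 = 416/11
Var(X) = 416/11 − (60/11)² = 976/121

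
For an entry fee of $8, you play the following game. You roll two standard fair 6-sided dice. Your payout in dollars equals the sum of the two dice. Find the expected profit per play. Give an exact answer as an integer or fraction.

Distribution of the sum of the two dice: 2 w.p. 1/36, 3 w.p. 1/18, 4 w.p. 1/12, 5 w.p. 1/9, 6 w.p. 5/36, 7 w.p. 1/6, …
E[payout] = (1/36)·2 + (1/18)·3 + (1/12)·4 + (1/9)·5 + (5/36)·6 + (1/6)·7 + (5/36)·8 + (1/9)·9 + (1/12)·10 + (1/18)·11 + (1/36)·12 = 7
Expected profit = 7 − 8 = -1

-$1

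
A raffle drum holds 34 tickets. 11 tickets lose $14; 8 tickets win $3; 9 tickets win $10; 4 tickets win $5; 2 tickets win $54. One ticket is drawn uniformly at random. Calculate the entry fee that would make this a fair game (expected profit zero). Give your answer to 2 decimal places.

$2.59

E[payout] = (11/34)·(-14) + (8/34)·3 + (9/34)·10 + (4/34)·5 + (2/34)·54 = 44/17
Fair fee = E[payout] = 44/17 ≈ $2.59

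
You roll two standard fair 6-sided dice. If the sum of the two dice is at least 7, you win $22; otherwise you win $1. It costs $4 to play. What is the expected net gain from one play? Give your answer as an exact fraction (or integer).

E[payout] = (5/12)·1 + (7/12)·22 = 53/4
Expected profit = 53/4 − 4 = 37/4

37/4 dollars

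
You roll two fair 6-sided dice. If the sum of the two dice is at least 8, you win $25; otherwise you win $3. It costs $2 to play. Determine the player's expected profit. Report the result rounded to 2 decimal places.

E[payout] = (7/12)·3 + (5/12)·25 = 73/6
Expected profit = 73/6 − 2 = 61/6 ≈ $10.17

$10.17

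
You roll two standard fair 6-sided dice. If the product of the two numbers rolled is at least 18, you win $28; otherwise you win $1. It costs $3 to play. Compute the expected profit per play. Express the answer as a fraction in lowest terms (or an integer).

11/2 dollars

E[payout] = (13/18)·1 + (5/18)·28 = 17/2
Expected profit = 17/2 − 3 = 11/2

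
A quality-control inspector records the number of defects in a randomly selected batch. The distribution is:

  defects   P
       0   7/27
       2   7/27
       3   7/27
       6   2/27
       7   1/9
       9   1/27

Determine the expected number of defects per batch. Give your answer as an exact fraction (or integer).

77/27

E[X] = (7/27)·0 + (7/27)·2 + (7/27)·3 + (2/27)·6 + (1/9)·7 + (1/27)·9
     = 77/27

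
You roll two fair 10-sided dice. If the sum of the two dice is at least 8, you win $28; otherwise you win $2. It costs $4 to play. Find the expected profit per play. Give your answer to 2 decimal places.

$18.54

E[payout] = (21/100)·2 + (79/100)·28 = 1127/50
Expected profit = 1127/50 − 4 = 927/50 ≈ $18.54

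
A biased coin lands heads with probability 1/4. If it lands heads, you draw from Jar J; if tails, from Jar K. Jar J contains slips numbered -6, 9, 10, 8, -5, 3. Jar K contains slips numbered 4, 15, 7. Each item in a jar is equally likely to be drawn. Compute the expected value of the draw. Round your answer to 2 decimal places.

7.29

E[X | Jar J] = (-6 + 9 + 10 + 8 − 5 + 3)/6 = 19/6
E[X | Jar K] = (4 + 15 + 7)/3 = 26/3
E[X] = (1/4)·19/6 + (3/4)·26/3 = 175/24 ≈ 7.29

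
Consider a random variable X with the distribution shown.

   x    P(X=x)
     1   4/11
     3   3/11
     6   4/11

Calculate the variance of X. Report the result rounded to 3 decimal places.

E[X] = (4/11)·1 + (3/11)·3 + (4/11)·6 = 37/11
E[X²] = (4/11)·1 + (3/11)·9 + (4/11)·36 = 175/11
Var(X) = 175/11 − (37/11)² = 556/121 ≈ 4.595

4.595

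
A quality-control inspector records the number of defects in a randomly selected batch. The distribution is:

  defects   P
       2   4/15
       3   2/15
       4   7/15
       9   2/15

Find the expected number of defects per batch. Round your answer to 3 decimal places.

4.000

E[X] = (4/15)·2 + (2/15)·3 + (7/15)·4 + (2/15)·9
     = 4 ≈ 4.000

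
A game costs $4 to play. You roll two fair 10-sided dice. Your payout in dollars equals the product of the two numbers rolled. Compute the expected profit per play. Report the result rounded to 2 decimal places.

Distribution of the product of the two numbers rolled: 1 w.p. 1/100, 2 w.p. 1/50, 3 w.p. 1/50, 4 w.p. 3/100, 5 w.p. 1/50, 6 w.p. 1/25, …
E[payout] = (1/100)·1 + (1/50)·2 + (1/50)·3 + (3/100)·4 + (1/50)·5 + (1/25)·6 + (1/50)·7 + (1/25)·8 + (3/100)·9 + (1/25)·10 + (1/25)·12 + (1/50)·14 + (1/50)·15 + (3/100)·16 + (1/25)·18 + (1/25)·20 + (1/50)·21 + (1/25)·24 + (1/100)·25 + (1/50)·27 + (1/50)·28 + (1/25)·30 + (1/50)·32 + (1/50)·35 + (3/100)·36 + (1/25)·40 + (1/50)·42 + (1/50)·45 + (1/50)·48 + (1/100)·49 + (1/50)·50 + (1/50)·54 + (1/50)·56 + (1/50)·60 + (1/50)·63 + (1/100)·64 + (1/50)·70 + (1/50)·72 + (1/50)·80 + (1/100)·81 + (1/50)·90 + (1/100)·100 = 121/4
Expected profit = 121/4 − 4 = 105/4 ≈ $26.25

$26.25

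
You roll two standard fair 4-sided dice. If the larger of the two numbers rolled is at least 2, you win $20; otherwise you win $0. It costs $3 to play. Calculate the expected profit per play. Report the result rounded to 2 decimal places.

E[payout] = (1/16)·0 + (15/16)·20 = 75/4
Expected profit = 75/4 − 3 = 63/4 ≈ $15.75

$15.75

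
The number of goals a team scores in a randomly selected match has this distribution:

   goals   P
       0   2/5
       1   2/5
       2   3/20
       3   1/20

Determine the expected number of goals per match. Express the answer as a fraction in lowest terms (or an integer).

17/20

E[X] = (2/5)·0 + (2/5)·1 + (3/20)·2 + (1/20)·3
     = 17/20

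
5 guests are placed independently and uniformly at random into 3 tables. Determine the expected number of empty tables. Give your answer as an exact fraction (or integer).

32/81

Let Xⱼ=1 if table j is empty. P(Xⱼ=1) = ((3-1)/3)^5 = 32/243.
By linearity, E[#empty] = 3·32/243 = 32/81.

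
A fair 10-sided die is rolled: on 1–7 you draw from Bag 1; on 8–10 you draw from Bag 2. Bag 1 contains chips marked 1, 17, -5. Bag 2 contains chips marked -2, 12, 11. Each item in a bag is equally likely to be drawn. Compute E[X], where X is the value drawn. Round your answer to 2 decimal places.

5.13

E[X | Bag 1] = (1 + 17 − 5)/3 = 13/3
E[X | Bag 2] = (-2 + 12 + 11)/3 = 7
E[X] = (7/10)·13/3 + (3/10)·7 = 77/15 ≈ 5.13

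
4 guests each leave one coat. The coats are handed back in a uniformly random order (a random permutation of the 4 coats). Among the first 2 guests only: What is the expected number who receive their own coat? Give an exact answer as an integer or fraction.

1/2

Let Xᵢ = 1 if person i gets their own coat. For each i, P(Xᵢ=1) = 1/4.
By linearity of expectation, E[X₁+…+X_2] = 2·(1/4) = 1/2.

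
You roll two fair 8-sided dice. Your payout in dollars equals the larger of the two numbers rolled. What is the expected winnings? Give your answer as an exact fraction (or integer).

93/16 dollars

Distribution of the larger of the two numbers rolled: 1 w.p. 1/64, 2 w.p. 3/64, 3 w.p. 5/64, 4 w.p. 7/64, 5 w.p. 9/64, 6 w.p. 11/64, …
E[payout] = (1/64)·1 + (3/64)·2 + (5/64)·3 + (7/64)·4 + (9/64)·5 + (11/64)·6 + (13/64)·7 + (15/64)·8 = 93/16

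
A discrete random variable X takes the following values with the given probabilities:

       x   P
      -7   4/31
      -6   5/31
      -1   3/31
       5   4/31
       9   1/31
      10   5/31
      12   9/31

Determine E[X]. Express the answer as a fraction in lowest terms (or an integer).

126/31

E[X] = (4/31)·(-7) + (5/31)·(-6) + (3/31)·(-1) + (4/31)·5 + (1/31)·9 + (5/31)·10 + (9/31)·12
     = 126/31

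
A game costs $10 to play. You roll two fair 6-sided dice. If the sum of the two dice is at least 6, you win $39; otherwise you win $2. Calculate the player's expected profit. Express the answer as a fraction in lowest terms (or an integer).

E[payout] = (5/18)·2 + (13/18)·39 = 517/18
Expected profit = 517/18 − 10 = 337/18

337/18 dollars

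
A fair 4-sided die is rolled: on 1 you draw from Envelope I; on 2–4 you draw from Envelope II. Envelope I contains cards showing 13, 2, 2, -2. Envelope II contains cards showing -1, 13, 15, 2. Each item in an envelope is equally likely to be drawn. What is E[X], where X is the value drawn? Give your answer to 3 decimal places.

6.375

E[X | Envelope I] = (13 + 2 + 2 − 2)/4 = 15/4
E[X | Envelope II] = (-1 + 13 + 15 + 2)/4 = 29/4
E[X] = (1/4)·15/4 + (3/4)·29/4 = 51/8 ≈ 6.375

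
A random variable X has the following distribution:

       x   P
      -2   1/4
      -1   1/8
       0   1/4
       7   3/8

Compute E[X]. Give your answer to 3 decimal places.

2.000

E[X] = (1/4)·(-2) + (1/8)·(-1) + (1/4)·0 + (3/8)·7
     = 2 ≈ 2.000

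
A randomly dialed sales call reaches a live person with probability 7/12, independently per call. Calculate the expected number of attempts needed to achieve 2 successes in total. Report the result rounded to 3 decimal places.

3.429

By linearity (sum of 2 independent geometric waits), E[trials] = 2/p = 2/(7/12) = 24/7.
≈ 3.429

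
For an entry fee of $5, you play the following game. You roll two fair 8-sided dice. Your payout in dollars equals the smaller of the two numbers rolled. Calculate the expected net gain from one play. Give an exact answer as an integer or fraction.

-29/16 dollars

Distribution of the smaller of the two numbers rolled: 1 w.p. 15/64, 2 w.p. 13/64, 3 w.p. 11/64, 4 w.p. 9/64, 5 w.p. 7/64, 6 w.p. 5/64, …
E[payout] = (15/64)·1 + (13/64)·2 + (11/64)·3 + (9/64)·4 + (7/64)·5 + (5/64)·6 + (3/64)·7 + (1/64)·8 = 51/16
Expected profit = 51/16 − 5 = -29/16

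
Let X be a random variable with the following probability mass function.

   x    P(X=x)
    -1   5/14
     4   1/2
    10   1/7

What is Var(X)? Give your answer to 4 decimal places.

13.2092

E[X] = (5/14)·(-1) + (1/2)·4 + (1/7)·10 = 43/14
E[X²] = (5/14)·1 + (1/2)·16 + (1/7)·100 = 317/14
Var(X) = 317/14 − (43/14)² = 2589/196 ≈ 13.2092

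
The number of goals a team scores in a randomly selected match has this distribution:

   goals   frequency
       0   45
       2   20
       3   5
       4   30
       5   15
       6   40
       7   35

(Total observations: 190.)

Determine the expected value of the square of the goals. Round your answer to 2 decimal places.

Total = 190, so P(goals=0) = 45/190, etc.
E[X²] = (9/38)·0 + (2/19)·4 + (1/38)·9 + (3/19)·16 + (3/38)·25 + (4/19)·36 + (7/38)·49
     = 827/38 ≈ 21.76

21.76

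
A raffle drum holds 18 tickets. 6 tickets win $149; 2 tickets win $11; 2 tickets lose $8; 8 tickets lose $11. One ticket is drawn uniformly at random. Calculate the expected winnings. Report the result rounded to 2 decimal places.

$45.11

E[payout] = (6/18)·149 + (2/18)·11 + (2/18)·(-8) + (8/18)·(-11) = 406/9
≈ $45.11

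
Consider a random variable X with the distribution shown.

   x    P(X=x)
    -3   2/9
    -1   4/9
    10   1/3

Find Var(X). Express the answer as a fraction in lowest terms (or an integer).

2498/81

E[X] = (2/9)·(-3) + (4/9)·(-1) + (1/3)·10 = 20/9
E[X²] = (2/9)·9 + (4/9)·1 + (1/3)·100 = 322/9
Var(X) = 322/9 − (20/9)² = 2498/81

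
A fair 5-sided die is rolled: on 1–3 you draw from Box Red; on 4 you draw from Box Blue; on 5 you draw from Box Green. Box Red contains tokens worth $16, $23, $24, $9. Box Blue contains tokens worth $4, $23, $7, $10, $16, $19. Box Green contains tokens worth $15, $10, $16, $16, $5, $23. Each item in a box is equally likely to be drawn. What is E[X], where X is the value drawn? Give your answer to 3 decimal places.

E[X | Box Red] = (16 + 23 + 24 + 9)/4 = 18
E[X | Box Blue] = (4 + 23 + 7 + 10 + 16 + 19)/6 = 79/6
E[X | Box Green] = (15 + 10 + 16 + 16 + 5 + 23)/6 = 85/6
E[X] = (3/5)·18 + (1/5)·79/6 + (1/5)·85/6 = 244/15 ≈ 16.267

$16.267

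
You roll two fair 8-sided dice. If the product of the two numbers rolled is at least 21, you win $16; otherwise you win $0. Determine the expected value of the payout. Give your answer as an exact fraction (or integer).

13/2 dollars

E[payout] = (19/32)·0 + (13/32)·16 = 13/2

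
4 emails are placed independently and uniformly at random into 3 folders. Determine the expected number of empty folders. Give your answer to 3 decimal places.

Let Xⱼ=1 if folder j is empty. P(Xⱼ=1) = ((3-1)/3)^4 = 16/81.
By linearity, E[#empty] = 3·16/81 = 16/27.
≈ 0.593

0.593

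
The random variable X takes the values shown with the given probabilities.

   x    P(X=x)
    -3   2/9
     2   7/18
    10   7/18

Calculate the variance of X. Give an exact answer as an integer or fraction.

238/9

E[X] = (2/9)·(-3) + (7/18)·2 + (7/18)·10 = 4
E[X²] = (2/9)·9 + (7/18)·4 + (7/18)·100 = 382/9
Var(X) = 382/9 − (4)² = 238/9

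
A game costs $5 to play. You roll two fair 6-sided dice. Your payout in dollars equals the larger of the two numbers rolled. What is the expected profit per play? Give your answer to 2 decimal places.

-$0.53

Distribution of the larger of the two numbers rolled: 1 w.p. 1/36, 2 w.p. 1/12, 3 w.p. 5/36, 4 w.p. 7/36, 5 w.p. 1/4, 6 w.p. 11/36
E[payout] = (1/36)·1 + (1/12)·2 + (5/36)·3 + (7/36)·4 + (1/4)·5 + (11/36)·6 = 161/36
Expected profit = 161/36 − 5 = -19/36 ≈ -$0.53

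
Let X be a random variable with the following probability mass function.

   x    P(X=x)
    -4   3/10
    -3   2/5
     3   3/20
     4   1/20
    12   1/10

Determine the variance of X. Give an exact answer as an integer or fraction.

9859/400

E[X] = (3/10)·(-4) + (2/5)·(-3) + (3/20)·3 + (1/20)·4 + (1/10)·12 = -11/20
E[X²] = (3/10)·16 + (2/5)·9 + (3/20)·9 + (1/20)·16 + (1/10)·144 = 499/20
Var(X) = 499/20 − (-11/20)² = 9859/400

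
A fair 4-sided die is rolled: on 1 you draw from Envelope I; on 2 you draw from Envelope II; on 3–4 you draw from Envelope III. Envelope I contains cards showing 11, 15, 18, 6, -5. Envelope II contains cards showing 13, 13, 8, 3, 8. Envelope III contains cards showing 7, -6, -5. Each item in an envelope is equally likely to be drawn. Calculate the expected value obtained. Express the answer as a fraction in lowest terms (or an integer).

E[X | Envelope I] = (11 + 15 + 18 + 6 − 5)/5 = 9
E[X | Envelope II] = (13 + 13 + 8 + 3 + 8)/5 = 9
E[X | Envelope III] = (7 − 6 − 5)/3 = -4/3
E[X] = (1/4)·9 + (1/4)·9 + (1/2)·(-4/3) = 23/6

23/6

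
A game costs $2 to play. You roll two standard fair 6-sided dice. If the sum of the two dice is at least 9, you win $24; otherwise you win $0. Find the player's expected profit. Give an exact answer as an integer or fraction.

E[payout] = (13/18)·0 + (5/18)·24 = 20/3
Expected profit = 20/3 − 2 = 14/3

14/3 dollars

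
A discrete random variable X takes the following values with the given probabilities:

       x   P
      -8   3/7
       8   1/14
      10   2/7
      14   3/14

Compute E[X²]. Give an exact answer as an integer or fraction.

E[X²] = (3/7)·64 + (1/14)·64 + (2/7)·100 + (3/14)·196
     = 718/7

718/7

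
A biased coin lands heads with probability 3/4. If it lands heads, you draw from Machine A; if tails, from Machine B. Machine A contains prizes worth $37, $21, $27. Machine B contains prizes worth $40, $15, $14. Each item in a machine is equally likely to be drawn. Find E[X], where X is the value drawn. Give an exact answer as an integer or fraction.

$27

E[X | Machine A] = (37 + 21 + 27)/3 = 85/3
E[X | Machine B] = (40 + 15 + 14)/3 = 23
E[X] = (3/4)·85/3 + (1/4)·23 = 27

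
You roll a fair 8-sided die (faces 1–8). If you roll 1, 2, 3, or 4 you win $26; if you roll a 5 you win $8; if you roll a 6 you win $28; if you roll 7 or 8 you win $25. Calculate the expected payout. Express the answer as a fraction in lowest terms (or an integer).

95/4 dollars

E[payout] = (1/8)·8 + (1/4)·25 + (1/2)·26 + (1/8)·28 = 95/4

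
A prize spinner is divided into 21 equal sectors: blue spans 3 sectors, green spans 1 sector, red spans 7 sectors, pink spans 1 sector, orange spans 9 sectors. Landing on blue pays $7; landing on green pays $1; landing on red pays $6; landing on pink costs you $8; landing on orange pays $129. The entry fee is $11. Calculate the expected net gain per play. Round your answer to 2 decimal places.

E[payout] = (3/21)·7 + (1/21)·1 + (7/21)·6 + (1/21)·(-8) + (9/21)·129 = 1217/21
Expected profit = 1217/21 − 11 = 986/21 ≈ $46.95

$46.95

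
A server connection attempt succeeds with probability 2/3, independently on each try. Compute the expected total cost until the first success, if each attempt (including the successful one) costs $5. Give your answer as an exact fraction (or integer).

E[#attempts] = 1/p = 3/2; E[cost] = 5·3/2 = 15/2.

15/2 dollars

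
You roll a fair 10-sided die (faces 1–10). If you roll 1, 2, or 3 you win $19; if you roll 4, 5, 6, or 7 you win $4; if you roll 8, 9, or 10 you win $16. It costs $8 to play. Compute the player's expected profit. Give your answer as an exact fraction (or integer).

E[payout] = (2/5)·4 + (3/10)·16 + (3/10)·19 = 121/10
Expected profit = 121/10 − 8 = 41/10

41/10 dollars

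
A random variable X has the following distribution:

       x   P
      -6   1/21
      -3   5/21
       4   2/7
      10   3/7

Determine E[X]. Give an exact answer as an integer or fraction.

E[X] = (1/21)·(-6) + (5/21)·(-3) + (2/7)·4 + (3/7)·10
     = 31/7

31/7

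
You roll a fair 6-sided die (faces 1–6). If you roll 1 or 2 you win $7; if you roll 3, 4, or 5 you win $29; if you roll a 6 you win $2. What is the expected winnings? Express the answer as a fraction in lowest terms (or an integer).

E[payout] = (1/6)·2 + (1/3)·7 + (1/2)·29 = 103/6

103/6 dollars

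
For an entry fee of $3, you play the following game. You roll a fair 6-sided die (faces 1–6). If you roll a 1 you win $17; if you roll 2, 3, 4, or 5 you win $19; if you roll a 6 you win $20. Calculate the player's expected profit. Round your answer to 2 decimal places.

E[payout] = (1/6)·17 + (2/3)·19 + (1/6)·20 = 113/6
Expected profit = 113/6 − 3 = 95/6 ≈ $15.83

$15.83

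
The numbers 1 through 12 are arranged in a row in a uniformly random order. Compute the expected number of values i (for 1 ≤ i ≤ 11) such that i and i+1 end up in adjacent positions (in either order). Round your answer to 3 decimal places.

1.833

For each i ∈ {1,…,11}, let Xᵢ = 1 if i and i+1 are adjacent. P(Xᵢ=1) = 2·(12−1)!/12! = 2/12.
By linearity, E[ΣXᵢ] = (11)·(2/12) = 11/6.
≈ 1.833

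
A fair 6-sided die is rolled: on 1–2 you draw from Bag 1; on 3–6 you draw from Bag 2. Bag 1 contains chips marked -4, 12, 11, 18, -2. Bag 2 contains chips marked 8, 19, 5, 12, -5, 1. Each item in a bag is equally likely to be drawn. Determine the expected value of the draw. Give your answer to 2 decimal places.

E[X | Bag 1] = (-4 + 12 + 11 + 18 − 2)/5 = 7
E[X | Bag 2] = (8 + 19 + 5 + 12 − 5 + 1)/6 = 20/3
E[X] = (1/3)·7 + (2/3)·20/3 = 61/9 ≈ 6.78

6.78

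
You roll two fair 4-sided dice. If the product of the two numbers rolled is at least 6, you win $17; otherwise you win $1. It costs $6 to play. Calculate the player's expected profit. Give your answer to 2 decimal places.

E[payout] = (1/2)·1 + (1/2)·17 = 9
Expected profit = 9 − 6 = 3 ≈ $3.00

$3.00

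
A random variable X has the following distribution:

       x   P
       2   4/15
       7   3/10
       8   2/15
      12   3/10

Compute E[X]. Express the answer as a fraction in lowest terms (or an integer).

73/10

E[X] = (4/15)·2 + (3/10)·7 + (2/15)·8 + (3/10)·12
     = 73/10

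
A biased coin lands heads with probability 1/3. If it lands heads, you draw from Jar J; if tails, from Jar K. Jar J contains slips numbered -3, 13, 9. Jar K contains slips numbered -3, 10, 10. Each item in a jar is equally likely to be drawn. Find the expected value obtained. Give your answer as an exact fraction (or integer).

53/9

E[X | Jar J] = (-3 + 13 + 9)/3 = 19/3
E[X | Jar K] = (-3 + 10 + 10)/3 = 17/3
E[X] = (1/3)·19/3 + (2/3)·17/3 = 53/9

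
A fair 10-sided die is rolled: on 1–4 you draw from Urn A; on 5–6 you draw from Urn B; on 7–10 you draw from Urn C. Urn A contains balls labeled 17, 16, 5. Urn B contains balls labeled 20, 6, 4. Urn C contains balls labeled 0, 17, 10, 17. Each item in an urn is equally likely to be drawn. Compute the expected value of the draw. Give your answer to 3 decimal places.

E[X | Urn A] = (17 + 16 + 5)/3 = 38/3
E[X | Urn B] = (20 + 6 + 4)/3 = 10
E[X | Urn C] = (0 + 17 + 10 + 17)/4 = 11
E[X] = (2/5)·38/3 + (1/5)·10 + (2/5)·11 = 172/15 ≈ 11.467

11.467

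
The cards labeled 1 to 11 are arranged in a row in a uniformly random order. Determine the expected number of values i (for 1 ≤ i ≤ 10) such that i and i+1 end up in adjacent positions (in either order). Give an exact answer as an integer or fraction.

For each i ∈ {1,…,10}, let Xᵢ = 1 if i and i+1 are adjacent. P(Xᵢ=1) = 2·(11−1)!/11! = 2/11.
By linearity, E[ΣXᵢ] = (10)·(2/11) = 20/11.

20/11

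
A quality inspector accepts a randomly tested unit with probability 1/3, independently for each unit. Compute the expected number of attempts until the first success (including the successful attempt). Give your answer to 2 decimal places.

For a geometric distribution, E[trials] = 1/p = 1/(1/3) = 3.
≈ 3.00

3.00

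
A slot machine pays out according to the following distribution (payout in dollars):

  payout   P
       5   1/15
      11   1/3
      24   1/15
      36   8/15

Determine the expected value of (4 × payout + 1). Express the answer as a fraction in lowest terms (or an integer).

501/5

E[4x+1] = (1/15)·21 + (1/3)·45 + (1/15)·97 + (8/15)·145
     = 501/5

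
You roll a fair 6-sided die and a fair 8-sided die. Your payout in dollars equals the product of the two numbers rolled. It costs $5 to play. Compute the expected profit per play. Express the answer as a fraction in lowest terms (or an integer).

Distribution of the product of the two numbers rolled: 1 w.p. 1/48, 2 w.p. 1/24, 3 w.p. 1/24, 4 w.p. 1/16, 5 w.p. 1/24, 6 w.p. 1/12, …
E[payout] = (1/48)·1 + (1/24)·2 + (1/24)·3 + (1/16)·4 + (1/24)·5 + (1/12)·6 + (1/48)·7 + (1/16)·8 + (1/48)·9 + (1/24)·10 + (1/12)·12 + (1/48)·14 + (1/24)·15 + (1/24)·16 + (1/24)·18 + (1/24)·20 + (1/48)·21 + (1/16)·24 + (1/48)·25 + (1/48)·28 + (1/24)·30 + (1/48)·32 + (1/48)·35 + (1/48)·36 + (1/48)·40 + (1/48)·42 + (1/48)·48 = 63/4
Expected profit = 63/4 − 5 = 43/4

43/4 dollars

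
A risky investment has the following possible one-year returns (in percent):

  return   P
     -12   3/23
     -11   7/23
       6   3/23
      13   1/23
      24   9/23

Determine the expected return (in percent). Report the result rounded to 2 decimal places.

E[X] = (3/23)·(-12) + (7/23)·(-11) + (3/23)·6 + (1/23)·13 + (9/23)·24
     = 134/23 ≈ 5.83

5.83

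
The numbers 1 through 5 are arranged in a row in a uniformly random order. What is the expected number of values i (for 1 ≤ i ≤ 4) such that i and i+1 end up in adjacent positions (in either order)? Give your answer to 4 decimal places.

1.6000

For each i ∈ {1,…,4}, let Xᵢ = 1 if i and i+1 are adjacent. P(Xᵢ=1) = 2·(5−1)!/5! = 2/5.
By linearity, E[ΣXᵢ] = (4)·(2/5) = 8/5.
≈ 1.6000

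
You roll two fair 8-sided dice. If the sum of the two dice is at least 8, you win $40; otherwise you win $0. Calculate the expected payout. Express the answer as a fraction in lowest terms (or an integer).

E[payout] = (21/64)·0 + (43/64)·40 = 215/8

215/8 dollars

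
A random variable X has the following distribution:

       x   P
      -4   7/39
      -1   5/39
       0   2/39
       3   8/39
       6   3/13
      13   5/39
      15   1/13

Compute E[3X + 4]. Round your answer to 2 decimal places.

15.92

E[3x+4] = (7/39)·(-8) + (5/39)·1 + (2/39)·4 + (8/39)·13 + (3/13)·22 + (5/39)·43 + (1/13)·49
     = 207/13 ≈ 15.92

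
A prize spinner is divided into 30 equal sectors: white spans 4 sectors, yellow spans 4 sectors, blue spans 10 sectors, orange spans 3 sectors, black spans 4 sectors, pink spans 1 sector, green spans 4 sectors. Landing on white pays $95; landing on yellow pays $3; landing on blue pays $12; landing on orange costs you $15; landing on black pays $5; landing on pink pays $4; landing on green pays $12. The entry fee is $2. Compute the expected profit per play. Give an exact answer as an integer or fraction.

E[payout] = (4/30)·95 + (4/30)·3 + (10/30)·12 + (3/30)·(-15) + (4/30)·5 + (1/30)·4 + (4/30)·12 = 539/30
Expected profit = 539/30 − 2 = 479/30

479/30 dollars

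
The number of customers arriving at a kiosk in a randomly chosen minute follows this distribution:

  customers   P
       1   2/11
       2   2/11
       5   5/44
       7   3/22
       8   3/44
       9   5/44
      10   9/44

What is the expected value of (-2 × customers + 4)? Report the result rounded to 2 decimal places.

-7.36

E[-2x+4] = (2/11)·2 + (2/11)·0 + (5/44)·(-6) + (3/22)·(-10) + (3/44)·(-12) + (5/44)·(-14) + (9/44)·(-16)
     = -81/11 ≈ -7.36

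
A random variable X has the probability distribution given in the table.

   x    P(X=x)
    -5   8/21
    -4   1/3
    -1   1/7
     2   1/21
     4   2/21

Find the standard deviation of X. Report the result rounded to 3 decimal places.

2.877

E[X] = -61/21, E[X²] = 117/7
Var(X) = E[X²] − (E[X])² = 117/7 − 3721/441 = 3650/441
SD(X) = √(3650/441) ≈ 2.877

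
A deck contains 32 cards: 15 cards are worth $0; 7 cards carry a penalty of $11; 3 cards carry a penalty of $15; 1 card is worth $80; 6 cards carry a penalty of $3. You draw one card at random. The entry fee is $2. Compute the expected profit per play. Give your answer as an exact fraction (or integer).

-31/8 dollars

E[payout] = (15/32)·0 + (7/32)·(-11) + (3/32)·(-15) + (1/32)·80 + (6/32)·(-3) = -15/8
Expected profit = -15/8 − 2 = -31/8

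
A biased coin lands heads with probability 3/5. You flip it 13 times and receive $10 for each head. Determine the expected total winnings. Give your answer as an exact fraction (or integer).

$78

E[#heads] = 13·3/5 = 39/5 (linearity over flips).
E[winnings] = 10·39/5 = 78.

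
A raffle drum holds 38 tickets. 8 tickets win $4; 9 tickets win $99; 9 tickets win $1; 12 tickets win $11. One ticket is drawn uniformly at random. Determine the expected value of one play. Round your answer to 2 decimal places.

$28.00

E[payout] = (8/38)·4 + (9/38)·99 + (9/38)·1 + (12/38)·11 = 28
≈ $28.00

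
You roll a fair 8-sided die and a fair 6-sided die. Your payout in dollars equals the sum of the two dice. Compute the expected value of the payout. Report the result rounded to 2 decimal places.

Distribution of the sum of the two dice: 2 w.p. 1/48, 3 w.p. 1/24, 4 w.p. 1/16, 5 w.p. 1/12, 6 w.p. 5/48, 7 w.p. 1/8, …
E[payout] = (1/48)·2 + (1/24)·3 + (1/16)·4 + (1/12)·5 + (5/48)·6 + (1/8)·7 + (1/8)·8 + (1/8)·9 + (5/48)·10 + (1/12)·11 + (1/16)·12 + (1/24)·13 + (1/48)·14 = 8
≈ $8.00

$8.00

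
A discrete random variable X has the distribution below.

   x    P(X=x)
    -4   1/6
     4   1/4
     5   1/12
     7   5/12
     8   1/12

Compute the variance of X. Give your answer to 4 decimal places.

15.7222

E[X] = (1/6)·(-4) + (1/4)·4 + (1/12)·5 + (5/12)·7 + (1/12)·8 = 13/3
E[X²] = (1/6)·16 + (1/4)·16 + (1/12)·25 + (5/12)·49 + (1/12)·64 = 69/2
Var(X) = 69/2 − (13/3)² = 283/18 ≈ 15.7222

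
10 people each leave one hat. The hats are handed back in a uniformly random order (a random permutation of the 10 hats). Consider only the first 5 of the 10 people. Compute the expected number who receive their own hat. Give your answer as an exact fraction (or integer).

1/2

Let Xᵢ = 1 if person i gets their own hat. For each i, P(Xᵢ=1) = 1/10.
By linearity of expectation, E[X₁+…+X_5] = 5·(1/10) = 1/2.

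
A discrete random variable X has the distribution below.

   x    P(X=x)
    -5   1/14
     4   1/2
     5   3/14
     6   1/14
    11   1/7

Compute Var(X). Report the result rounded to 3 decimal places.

E[X] = (1/14)·(-5) + (1/2)·4 + (3/14)·5 + (1/14)·6 + (1/7)·11 = 33/7
E[X²] = (1/14)·25 + (1/2)·16 + (3/14)·25 + (1/14)·36 + (1/7)·121 = 35
Var(X) = 35 − (33/7)² = 626/49 ≈ 12.776

12.776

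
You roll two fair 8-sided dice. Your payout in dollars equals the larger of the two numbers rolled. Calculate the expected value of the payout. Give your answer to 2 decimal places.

$5.81

Distribution of the larger of the two numbers rolled: 1 w.p. 1/64, 2 w.p. 3/64, 3 w.p. 5/64, 4 w.p. 7/64, 5 w.p. 9/64, 6 w.p. 11/64, …
E[payout] = (1/64)·1 + (3/64)·2 + (5/64)·3 + (7/64)·4 + (9/64)·5 + (11/64)·6 + (13/64)·7 + (15/64)·8 = 93/16
≈ $5.81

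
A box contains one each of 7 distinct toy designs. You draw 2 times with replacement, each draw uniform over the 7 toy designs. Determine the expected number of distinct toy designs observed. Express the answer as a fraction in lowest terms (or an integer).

Let Xⱼ=1 if type j appears at least once. P(Xⱼ=1) = 1 − ((7−1)/7)^2 = 13/49.
E[#distinct] = 7·13/49 = 13/7.

13/7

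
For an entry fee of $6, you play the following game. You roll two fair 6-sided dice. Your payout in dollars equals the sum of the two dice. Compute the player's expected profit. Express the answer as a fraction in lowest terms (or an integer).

Distribution of the sum of the two dice: 2 w.p. 1/36, 3 w.p. 1/18, 4 w.p. 1/12, 5 w.p. 1/9, 6 w.p. 5/36, 7 w.p. 1/6, …
E[payout] = (1/36)·2 + (1/18)·3 + (1/12)·4 + (1/9)·5 + (5/36)·6 + (1/6)·7 + (5/36)·8 + (1/9)·9 + (1/12)·10 + (1/18)·11 + (1/36)·12 = 7
Expected profit = 7 − 6 = 1

$1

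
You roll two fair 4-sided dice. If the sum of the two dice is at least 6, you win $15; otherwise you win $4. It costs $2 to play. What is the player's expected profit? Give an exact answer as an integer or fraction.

49/8 dollars

E[payout] = (5/8)·4 + (3/8)·15 = 65/8
Expected profit = 65/8 − 2 = 49/8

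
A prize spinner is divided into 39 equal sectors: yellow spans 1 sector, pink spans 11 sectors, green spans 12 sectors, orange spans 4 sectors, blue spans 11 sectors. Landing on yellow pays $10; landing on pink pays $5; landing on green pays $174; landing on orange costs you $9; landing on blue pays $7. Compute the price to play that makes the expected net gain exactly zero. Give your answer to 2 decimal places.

E[payout] = (1/39)·10 + (11/39)·5 + (12/39)·174 + (4/39)·(-9) + (11/39)·7 = 2194/39
Fair fee = E[payout] = 2194/39 ≈ $56.26

$56.26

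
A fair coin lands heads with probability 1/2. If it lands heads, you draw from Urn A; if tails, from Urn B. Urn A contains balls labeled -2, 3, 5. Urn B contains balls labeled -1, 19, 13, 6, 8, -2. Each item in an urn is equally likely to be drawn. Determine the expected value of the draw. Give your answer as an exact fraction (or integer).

E[X | Urn A] = (-2 + 3 + 5)/3 = 2
E[X | Urn B] = (-1 + 19 + 13 + 6 + 8 − 2)/6 = 43/6
E[X] = (1/2)·2 + (1/2)·43/6 = 55/12

55/12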